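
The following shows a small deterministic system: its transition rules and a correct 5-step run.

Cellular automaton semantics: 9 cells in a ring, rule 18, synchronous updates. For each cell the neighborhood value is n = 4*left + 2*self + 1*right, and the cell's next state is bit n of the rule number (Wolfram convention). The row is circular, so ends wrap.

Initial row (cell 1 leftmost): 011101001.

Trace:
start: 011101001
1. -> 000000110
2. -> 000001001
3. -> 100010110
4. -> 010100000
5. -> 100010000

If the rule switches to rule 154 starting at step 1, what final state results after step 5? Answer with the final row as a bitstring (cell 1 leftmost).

(re-executing steps 1..5 under rule 154; state before step 1: 011101001)
1. -> 011000110
2. -> 110101101
3. -> 100001001
4. -> 010010111
5. -> 001100110

001100110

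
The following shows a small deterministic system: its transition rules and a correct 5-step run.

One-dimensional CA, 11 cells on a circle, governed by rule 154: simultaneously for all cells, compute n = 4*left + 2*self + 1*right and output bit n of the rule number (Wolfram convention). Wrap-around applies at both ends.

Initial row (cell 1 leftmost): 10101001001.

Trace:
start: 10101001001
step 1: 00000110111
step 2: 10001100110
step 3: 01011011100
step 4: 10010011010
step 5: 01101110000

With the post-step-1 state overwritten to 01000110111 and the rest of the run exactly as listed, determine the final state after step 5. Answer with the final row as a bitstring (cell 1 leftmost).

state after step 1 := 01000110111
step 2: 00101100110
step 3: 01001011101
step 4: 00110011000
step 5: 01101110100

01101110100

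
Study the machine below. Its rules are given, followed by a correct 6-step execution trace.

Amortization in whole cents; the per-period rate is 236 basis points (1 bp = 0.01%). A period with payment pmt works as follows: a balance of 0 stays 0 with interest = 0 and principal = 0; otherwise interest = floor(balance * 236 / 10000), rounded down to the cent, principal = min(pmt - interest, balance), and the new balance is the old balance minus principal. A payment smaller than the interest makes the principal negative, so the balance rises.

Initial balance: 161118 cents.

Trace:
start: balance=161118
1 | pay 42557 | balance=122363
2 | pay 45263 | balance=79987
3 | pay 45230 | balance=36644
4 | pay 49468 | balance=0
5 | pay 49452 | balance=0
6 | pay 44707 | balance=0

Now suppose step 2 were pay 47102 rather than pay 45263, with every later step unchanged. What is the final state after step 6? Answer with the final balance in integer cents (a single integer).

0

(re-executing from step 2 with the substitution; state before step 2: balance=122363)
2 | pay 47102 | balance=78148
3 | pay 45230 | balance=34762
4 | pay 49468 | balance=0
5 | pay 49452 | balance=0
6 | pay 44707 | balance=0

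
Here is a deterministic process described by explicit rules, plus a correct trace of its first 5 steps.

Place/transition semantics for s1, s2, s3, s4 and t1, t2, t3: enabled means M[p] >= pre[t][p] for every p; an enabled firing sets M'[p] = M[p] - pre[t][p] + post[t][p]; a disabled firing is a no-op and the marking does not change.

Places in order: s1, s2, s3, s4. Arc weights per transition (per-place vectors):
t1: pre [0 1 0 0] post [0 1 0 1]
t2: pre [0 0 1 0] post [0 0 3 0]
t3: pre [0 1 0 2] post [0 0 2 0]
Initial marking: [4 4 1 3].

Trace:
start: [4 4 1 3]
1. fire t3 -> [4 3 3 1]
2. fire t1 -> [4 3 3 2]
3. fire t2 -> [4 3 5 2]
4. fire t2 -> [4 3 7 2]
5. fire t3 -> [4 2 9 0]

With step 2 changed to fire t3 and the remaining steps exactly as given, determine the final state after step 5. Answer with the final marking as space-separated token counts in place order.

4 3 7 1

(re-executing from step 2 with the substitution; state before step 2: [4 3 3 1])
2. fire t3 -> [4 3 3 1]
3. fire t2 -> [4 3 5 1]
4. fire t2 -> [4 3 7 1]
5. fire t3 -> [4 3 7 1]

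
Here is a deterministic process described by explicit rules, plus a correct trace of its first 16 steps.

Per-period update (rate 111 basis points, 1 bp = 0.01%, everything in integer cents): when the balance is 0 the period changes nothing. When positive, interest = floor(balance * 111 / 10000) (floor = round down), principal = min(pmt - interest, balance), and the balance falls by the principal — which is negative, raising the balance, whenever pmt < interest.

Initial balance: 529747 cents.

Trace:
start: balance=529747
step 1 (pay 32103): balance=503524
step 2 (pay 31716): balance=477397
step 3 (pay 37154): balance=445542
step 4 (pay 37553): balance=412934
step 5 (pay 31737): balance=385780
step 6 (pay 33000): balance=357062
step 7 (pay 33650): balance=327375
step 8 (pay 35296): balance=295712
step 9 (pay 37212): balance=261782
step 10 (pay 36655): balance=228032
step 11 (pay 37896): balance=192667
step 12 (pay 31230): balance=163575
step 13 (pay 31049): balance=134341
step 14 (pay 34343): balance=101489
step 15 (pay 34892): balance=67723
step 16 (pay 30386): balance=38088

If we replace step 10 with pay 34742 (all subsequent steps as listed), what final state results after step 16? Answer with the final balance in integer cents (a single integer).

40133

(re-executing from step 10 with the substitution; state before step 10: balance=261782)
step 10 (pay 34742): balance=229945
step 11 (pay 37896): balance=194601
step 12 (pay 31230): balance=165531
step 13 (pay 31049): balance=136319
step 14 (pay 34343): balance=103489
step 15 (pay 34892): balance=69745
step 16 (pay 30386): balance=40133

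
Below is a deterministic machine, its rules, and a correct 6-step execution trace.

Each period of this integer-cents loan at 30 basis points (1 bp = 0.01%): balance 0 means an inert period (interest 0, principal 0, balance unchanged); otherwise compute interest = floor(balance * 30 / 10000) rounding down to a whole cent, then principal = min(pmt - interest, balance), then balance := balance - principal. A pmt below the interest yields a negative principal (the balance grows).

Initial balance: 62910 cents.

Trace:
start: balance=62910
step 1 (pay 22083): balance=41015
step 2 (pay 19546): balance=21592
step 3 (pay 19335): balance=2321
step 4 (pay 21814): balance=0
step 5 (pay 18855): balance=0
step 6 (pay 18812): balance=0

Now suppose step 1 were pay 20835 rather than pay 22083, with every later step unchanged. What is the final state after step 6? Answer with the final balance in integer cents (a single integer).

0

(re-executing from step 1 with the substitution; state before step 1: balance=62910)
step 1 (pay 20835): balance=42263
step 2 (pay 19546): balance=22843
step 3 (pay 19335): balance=3576
step 4 (pay 21814): balance=0
step 5 (pay 18855): balance=0
step 6 (pay 18812): balance=0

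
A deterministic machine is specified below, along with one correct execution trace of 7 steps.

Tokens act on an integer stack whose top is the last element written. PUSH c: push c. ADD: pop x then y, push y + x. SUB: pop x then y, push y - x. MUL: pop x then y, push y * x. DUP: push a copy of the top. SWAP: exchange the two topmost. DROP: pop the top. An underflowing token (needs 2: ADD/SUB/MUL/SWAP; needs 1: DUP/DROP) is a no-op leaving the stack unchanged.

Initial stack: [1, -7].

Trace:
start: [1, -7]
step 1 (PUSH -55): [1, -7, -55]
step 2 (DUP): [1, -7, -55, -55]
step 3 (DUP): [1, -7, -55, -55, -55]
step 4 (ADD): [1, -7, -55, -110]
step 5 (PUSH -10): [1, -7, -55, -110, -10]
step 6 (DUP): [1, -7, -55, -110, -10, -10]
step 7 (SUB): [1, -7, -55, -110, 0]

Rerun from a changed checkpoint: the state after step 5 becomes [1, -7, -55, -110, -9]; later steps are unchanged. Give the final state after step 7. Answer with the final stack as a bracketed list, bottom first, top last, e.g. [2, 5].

state after step 5 := [1, -7, -55, -110, -9]
step 6 (DUP): [1, -7, -55, -110, -9, -9]
step 7 (SUB): [1, -7, -55, -110, 0]

[1, -7, -55, -110, 0]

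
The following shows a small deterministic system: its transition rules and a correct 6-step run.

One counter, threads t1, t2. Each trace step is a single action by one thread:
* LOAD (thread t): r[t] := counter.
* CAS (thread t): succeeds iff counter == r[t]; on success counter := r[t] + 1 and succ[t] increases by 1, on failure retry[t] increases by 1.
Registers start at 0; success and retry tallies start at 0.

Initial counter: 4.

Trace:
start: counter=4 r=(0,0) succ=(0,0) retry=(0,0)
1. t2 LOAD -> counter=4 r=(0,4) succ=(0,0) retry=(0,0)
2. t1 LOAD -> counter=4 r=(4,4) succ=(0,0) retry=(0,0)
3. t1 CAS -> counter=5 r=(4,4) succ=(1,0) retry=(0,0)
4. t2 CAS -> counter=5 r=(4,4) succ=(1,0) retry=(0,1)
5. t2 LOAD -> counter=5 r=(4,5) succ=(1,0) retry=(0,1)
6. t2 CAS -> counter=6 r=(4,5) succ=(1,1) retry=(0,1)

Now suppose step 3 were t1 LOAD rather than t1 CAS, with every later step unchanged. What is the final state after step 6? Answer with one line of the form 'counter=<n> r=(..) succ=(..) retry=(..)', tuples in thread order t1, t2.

counter=6 r=(4,5) succ=(0,2) retry=(0,0)

(re-executing from step 3 with the substitution; state before step 3: counter=4 r=(4,4) succ=(0,0) retry=(0,0))
3. t1 LOAD -> counter=4 r=(4,4) succ=(0,0) retry=(0,0)
4. t2 CAS -> counter=5 r=(4,4) succ=(0,1) retry=(0,0)
5. t2 LOAD -> counter=5 r=(4,5) succ=(0,1) retry=(0,0)
6. t2 CAS -> counter=6 r=(4,5) succ=(0,2) retry=(0,0)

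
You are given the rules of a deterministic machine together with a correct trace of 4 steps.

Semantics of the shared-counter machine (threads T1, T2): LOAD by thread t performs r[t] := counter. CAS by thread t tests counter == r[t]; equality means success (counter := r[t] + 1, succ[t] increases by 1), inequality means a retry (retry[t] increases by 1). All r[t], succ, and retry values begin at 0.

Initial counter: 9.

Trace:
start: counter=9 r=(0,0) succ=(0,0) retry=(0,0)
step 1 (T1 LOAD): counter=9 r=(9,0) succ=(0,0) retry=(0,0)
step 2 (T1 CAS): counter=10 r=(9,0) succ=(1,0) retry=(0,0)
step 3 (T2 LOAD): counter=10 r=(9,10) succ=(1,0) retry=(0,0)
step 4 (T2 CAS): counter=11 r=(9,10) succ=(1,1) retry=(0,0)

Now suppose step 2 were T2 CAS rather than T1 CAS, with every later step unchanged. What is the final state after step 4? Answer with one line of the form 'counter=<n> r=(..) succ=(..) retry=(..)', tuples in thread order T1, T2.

(re-executing from step 2 with the substitution; state before step 2: counter=9 r=(9,0) succ=(0,0) retry=(0,0))
step 2 (T2 CAS): counter=9 r=(9,0) succ=(0,0) retry=(0,1)
step 3 (T2 LOAD): counter=9 r=(9,9) succ=(0,0) retry=(0,1)
step 4 (T2 CAS): counter=10 r=(9,9) succ=(0,1) retry=(0,1)

counter=10 r=(9,9) succ=(0,1) retry=(0,1)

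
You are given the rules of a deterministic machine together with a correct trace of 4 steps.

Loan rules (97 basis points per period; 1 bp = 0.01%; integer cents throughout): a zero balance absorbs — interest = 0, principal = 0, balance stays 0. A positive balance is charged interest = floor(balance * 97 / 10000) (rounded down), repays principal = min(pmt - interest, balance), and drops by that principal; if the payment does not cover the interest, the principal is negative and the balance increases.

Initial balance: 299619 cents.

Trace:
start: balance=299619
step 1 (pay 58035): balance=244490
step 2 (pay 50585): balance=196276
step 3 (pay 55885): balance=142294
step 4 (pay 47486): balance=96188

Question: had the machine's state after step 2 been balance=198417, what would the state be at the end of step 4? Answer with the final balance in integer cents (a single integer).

98371

state after step 2 := balance=198417
step 3 (pay 55885): balance=144456
step 4 (pay 47486): balance=98371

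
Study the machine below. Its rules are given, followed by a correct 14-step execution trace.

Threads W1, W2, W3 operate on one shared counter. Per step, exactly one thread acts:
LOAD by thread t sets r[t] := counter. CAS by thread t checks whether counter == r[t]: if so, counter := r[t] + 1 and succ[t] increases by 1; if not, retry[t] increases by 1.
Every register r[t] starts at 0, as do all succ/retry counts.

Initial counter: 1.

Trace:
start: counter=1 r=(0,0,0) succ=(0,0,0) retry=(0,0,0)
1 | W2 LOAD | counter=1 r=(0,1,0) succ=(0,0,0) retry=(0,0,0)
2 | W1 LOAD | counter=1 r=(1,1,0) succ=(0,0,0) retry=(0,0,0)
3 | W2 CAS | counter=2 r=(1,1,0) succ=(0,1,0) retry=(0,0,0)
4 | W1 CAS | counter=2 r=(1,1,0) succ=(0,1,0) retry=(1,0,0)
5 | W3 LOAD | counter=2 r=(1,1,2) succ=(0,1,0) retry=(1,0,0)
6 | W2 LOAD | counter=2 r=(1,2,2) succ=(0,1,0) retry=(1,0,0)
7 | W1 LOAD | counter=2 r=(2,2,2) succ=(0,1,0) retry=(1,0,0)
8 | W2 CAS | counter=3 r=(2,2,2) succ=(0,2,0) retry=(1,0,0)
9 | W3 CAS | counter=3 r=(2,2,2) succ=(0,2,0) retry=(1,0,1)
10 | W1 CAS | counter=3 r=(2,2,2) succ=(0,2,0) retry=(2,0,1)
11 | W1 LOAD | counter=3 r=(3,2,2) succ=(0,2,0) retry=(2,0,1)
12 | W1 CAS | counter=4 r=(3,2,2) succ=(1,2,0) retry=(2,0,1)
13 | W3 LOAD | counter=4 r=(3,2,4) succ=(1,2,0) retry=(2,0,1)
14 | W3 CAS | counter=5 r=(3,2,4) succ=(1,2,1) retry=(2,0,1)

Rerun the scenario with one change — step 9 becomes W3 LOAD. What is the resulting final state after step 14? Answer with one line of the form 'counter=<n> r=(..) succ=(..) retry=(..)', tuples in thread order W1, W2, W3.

counter=5 r=(3,2,4) succ=(1,2,1) retry=(2,0,0)

(re-executing from step 9 with the substitution; state before step 9: counter=3 r=(2,2,2) succ=(0,2,0) retry=(1,0,0))
9 | W3 LOAD | counter=3 r=(2,2,3) succ=(0,2,0) retry=(1,0,0)
10 | W1 CAS | counter=3 r=(2,2,3) succ=(0,2,0) retry=(2,0,0)
11 | W1 LOAD | counter=3 r=(3,2,3) succ=(0,2,0) retry=(2,0,0)
12 | W1 CAS | counter=4 r=(3,2,3) succ=(1,2,0) retry=(2,0,0)
13 | W3 LOAD | counter=4 r=(3,2,4) succ=(1,2,0) retry=(2,0,0)
14 | W3 CAS | counter=5 r=(3,2,4) succ=(1,2,1) retry=(2,0,0)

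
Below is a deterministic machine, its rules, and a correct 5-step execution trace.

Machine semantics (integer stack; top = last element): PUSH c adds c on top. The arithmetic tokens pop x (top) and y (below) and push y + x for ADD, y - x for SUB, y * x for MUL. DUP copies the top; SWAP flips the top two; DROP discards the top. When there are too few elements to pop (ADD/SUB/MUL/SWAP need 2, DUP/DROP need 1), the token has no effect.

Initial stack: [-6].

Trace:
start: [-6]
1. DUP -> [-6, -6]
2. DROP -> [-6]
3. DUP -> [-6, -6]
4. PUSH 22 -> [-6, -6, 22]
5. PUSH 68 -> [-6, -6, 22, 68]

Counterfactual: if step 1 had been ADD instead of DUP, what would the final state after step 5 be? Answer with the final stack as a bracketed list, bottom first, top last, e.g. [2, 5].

(re-executing from step 1 with the substitution; state before step 1: [-6])
1. ADD -> [-6]
2. DROP -> []
3. DUP -> []
4. PUSH 22 -> [22]
5. PUSH 68 -> [22, 68]

[22, 68]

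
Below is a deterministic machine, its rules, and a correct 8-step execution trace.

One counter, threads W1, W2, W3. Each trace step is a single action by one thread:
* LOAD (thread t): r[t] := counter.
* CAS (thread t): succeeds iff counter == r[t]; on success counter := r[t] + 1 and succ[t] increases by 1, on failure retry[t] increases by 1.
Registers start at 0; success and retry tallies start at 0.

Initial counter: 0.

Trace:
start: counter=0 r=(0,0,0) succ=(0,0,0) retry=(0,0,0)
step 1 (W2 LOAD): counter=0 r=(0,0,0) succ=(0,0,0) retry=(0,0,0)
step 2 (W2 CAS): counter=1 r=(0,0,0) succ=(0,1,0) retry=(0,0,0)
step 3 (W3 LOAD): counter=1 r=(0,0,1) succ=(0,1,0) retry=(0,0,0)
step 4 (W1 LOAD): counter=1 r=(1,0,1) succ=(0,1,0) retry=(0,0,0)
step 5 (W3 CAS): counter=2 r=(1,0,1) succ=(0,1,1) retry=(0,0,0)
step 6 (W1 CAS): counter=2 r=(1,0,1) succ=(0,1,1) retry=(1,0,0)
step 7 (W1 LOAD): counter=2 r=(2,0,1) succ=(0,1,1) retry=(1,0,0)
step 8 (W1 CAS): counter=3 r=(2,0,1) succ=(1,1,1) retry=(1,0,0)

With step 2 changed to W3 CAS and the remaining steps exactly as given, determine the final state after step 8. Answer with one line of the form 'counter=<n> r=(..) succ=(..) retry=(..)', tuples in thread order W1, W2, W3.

counter=3 r=(2,0,1) succ=(1,0,2) retry=(1,0,0)

(re-executing from step 2 with the substitution; state before step 2: counter=0 r=(0,0,0) succ=(0,0,0) retry=(0,0,0))
step 2 (W3 CAS): counter=1 r=(0,0,0) succ=(0,0,1) retry=(0,0,0)
step 3 (W3 LOAD): counter=1 r=(0,0,1) succ=(0,0,1) retry=(0,0,0)
step 4 (W1 LOAD): counter=1 r=(1,0,1) succ=(0,0,1) retry=(0,0,0)
step 5 (W3 CAS): counter=2 r=(1,0,1) succ=(0,0,2) retry=(0,0,0)
step 6 (W1 CAS): counter=2 r=(1,0,1) succ=(0,0,2) retry=(1,0,0)
step 7 (W1 LOAD): counter=2 r=(2,0,1) succ=(0,0,2) retry=(1,0,0)
step 8 (W1 CAS): counter=3 r=(2,0,1) succ=(1,0,2) retry=(1,0,0)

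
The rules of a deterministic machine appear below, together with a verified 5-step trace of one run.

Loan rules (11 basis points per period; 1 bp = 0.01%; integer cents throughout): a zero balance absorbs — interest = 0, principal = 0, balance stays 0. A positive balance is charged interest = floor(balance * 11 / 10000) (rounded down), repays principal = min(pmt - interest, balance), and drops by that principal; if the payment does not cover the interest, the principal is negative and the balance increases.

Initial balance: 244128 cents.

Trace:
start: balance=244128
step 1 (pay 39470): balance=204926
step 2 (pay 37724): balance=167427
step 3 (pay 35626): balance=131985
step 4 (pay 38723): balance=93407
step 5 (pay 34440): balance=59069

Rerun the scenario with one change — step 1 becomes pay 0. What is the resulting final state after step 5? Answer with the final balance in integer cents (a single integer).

98712

(re-executing from step 1 with the substitution; state before step 1: balance=244128)
step 1 (pay 0): balance=244396
step 2 (pay 37724): balance=206940
step 3 (pay 35626): balance=171541
step 4 (pay 38723): balance=133006
step 5 (pay 34440): balance=98712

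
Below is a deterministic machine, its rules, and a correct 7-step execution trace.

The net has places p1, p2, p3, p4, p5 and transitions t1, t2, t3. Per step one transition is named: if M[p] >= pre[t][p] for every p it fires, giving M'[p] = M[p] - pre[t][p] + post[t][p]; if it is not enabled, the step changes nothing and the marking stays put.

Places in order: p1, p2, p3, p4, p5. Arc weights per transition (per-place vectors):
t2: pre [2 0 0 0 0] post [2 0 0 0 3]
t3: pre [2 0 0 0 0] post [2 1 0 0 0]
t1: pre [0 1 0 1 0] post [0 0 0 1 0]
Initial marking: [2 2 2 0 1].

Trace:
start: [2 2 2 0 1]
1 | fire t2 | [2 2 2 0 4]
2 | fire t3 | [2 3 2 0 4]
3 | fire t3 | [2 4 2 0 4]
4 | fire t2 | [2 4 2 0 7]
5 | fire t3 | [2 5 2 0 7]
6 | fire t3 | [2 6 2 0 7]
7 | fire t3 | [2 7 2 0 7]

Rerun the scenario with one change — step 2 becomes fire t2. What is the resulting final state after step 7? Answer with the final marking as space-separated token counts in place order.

(re-executing from step 2 with the substitution; state before step 2: [2 2 2 0 4])
2 | fire t2 | [2 2 2 0 7]
3 | fire t3 | [2 3 2 0 7]
4 | fire t2 | [2 3 2 0 10]
5 | fire t3 | [2 4 2 0 10]
6 | fire t3 | [2 5 2 0 10]
7 | fire t3 | [2 6 2 0 10]

2 6 2 0 10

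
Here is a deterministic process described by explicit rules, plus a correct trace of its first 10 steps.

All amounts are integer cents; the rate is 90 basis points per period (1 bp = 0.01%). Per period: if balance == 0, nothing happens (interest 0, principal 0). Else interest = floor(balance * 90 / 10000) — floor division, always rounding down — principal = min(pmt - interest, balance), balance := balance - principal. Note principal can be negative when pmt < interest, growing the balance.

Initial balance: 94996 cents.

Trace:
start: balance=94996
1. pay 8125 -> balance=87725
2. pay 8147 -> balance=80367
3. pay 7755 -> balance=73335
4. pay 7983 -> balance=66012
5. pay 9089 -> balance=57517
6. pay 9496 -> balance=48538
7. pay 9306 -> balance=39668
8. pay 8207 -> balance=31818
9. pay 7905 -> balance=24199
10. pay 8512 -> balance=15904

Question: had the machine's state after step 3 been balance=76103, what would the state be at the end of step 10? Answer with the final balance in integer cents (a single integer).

state after step 3 := balance=76103
4. pay 7983 -> balance=68804
5. pay 9089 -> balance=60334
6. pay 9496 -> balance=51381
7. pay 9306 -> balance=42537
8. pay 8207 -> balance=34712
9. pay 7905 -> balance=27119
10. pay 8512 -> balance=18851

18851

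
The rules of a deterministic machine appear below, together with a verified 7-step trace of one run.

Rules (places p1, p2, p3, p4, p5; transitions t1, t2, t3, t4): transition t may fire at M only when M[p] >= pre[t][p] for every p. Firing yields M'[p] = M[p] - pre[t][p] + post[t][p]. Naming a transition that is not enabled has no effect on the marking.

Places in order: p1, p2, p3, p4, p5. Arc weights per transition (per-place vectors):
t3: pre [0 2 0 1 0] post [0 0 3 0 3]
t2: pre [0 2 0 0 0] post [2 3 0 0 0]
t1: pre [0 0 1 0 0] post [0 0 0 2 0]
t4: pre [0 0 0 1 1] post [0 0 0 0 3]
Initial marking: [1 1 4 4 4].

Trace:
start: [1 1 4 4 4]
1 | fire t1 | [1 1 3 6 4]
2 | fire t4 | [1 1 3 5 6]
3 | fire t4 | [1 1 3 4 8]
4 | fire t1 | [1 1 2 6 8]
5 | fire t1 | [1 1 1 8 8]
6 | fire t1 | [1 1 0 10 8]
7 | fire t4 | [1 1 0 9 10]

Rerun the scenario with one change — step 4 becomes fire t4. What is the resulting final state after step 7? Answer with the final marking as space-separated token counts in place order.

(re-executing from step 4 with the substitution; state before step 4: [1 1 3 4 8])
4 | fire t4 | [1 1 3 3 10]
5 | fire t1 | [1 1 2 5 10]
6 | fire t1 | [1 1 1 7 10]
7 | fire t4 | [1 1 1 6 12]

1 1 1 6 12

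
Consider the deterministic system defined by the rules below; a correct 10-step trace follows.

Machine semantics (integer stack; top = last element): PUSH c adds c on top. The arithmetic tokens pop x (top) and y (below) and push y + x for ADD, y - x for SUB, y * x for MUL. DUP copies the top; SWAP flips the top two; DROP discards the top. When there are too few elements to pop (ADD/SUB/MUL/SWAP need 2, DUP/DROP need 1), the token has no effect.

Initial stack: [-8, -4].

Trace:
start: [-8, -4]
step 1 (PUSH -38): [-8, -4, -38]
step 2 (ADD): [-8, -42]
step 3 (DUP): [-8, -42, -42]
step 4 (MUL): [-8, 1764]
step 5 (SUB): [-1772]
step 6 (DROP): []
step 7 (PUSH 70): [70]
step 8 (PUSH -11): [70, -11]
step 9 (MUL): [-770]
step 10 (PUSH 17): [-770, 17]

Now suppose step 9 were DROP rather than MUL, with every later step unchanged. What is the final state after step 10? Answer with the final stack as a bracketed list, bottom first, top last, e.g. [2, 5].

(re-executing from step 9 with the substitution; state before step 9: [70, -11])
step 9 (DROP): [70]
step 10 (PUSH 17): [70, 17]

[70, 17]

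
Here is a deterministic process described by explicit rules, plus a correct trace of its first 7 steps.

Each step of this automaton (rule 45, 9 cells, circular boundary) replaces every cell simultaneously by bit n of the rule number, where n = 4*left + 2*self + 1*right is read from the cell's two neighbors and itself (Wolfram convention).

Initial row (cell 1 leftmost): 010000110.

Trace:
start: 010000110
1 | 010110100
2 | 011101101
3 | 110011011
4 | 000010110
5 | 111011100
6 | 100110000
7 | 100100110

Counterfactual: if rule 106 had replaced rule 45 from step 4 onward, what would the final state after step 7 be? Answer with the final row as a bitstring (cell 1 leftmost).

(re-executing steps 4..7 under rule 106; state before step 4: 110011011)
4 | 010111110
5 | 101100010
6 | 011100101
7 | 110101010

110101010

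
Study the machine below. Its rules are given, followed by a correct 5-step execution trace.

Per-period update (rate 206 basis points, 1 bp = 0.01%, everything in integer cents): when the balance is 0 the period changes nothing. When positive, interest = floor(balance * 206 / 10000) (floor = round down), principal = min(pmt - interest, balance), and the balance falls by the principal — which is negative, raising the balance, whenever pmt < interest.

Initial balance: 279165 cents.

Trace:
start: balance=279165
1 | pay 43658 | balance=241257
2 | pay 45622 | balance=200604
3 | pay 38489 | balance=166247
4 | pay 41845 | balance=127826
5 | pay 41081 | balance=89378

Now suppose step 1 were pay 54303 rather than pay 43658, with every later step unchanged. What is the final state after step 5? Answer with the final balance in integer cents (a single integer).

(re-executing from step 1 with the substitution; state before step 1: balance=279165)
1 | pay 54303 | balance=230612
2 | pay 45622 | balance=189740
3 | pay 38489 | balance=155159
4 | pay 41845 | balance=116510
5 | pay 41081 | balance=77829

77829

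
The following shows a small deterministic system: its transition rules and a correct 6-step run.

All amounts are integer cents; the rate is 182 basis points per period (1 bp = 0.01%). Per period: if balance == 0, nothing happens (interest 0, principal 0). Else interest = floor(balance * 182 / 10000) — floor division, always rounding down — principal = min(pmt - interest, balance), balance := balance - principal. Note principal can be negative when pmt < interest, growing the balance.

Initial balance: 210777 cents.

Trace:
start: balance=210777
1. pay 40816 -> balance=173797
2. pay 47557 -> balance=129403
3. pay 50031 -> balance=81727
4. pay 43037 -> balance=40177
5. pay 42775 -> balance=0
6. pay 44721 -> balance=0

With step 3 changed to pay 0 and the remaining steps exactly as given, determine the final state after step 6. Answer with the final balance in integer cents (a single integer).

6190

(re-executing from step 3 with the substitution; state before step 3: balance=129403)
3. pay 0 -> balance=131758
4. pay 43037 -> balance=91118
5. pay 42775 -> balance=50001
6. pay 44721 -> balance=6190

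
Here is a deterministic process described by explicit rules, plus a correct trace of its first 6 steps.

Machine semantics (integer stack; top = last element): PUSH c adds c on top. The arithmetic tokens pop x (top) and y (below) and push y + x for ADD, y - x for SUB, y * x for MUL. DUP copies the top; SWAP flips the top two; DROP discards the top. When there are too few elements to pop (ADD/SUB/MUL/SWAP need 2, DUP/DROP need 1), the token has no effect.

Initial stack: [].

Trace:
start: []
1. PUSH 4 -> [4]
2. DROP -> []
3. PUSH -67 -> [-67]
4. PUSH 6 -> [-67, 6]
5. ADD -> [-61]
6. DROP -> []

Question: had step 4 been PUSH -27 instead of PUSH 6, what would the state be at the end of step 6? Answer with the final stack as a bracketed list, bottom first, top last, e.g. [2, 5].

[]

(re-executing from step 4 with the substitution; state before step 4: [-67])
4. PUSH -27 -> [-67, -27]
5. ADD -> [-94]
6. DROP -> []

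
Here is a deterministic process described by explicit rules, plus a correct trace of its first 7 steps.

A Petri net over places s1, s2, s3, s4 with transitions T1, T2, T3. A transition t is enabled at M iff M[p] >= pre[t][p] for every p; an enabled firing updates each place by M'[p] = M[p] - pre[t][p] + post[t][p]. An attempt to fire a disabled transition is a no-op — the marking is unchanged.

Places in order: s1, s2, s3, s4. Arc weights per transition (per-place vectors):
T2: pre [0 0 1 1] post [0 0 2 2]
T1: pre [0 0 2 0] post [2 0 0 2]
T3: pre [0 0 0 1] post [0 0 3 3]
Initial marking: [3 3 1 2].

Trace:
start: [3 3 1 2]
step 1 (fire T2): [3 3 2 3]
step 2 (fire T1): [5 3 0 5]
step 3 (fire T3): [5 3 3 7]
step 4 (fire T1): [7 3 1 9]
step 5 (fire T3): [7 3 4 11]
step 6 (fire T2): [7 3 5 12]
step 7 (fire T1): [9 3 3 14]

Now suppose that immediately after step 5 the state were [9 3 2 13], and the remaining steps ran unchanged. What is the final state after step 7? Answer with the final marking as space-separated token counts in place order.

11 3 1 16

state after step 5 := [9 3 2 13]
step 6 (fire T2): [9 3 3 14]
step 7 (fire T1): [11 3 1 16]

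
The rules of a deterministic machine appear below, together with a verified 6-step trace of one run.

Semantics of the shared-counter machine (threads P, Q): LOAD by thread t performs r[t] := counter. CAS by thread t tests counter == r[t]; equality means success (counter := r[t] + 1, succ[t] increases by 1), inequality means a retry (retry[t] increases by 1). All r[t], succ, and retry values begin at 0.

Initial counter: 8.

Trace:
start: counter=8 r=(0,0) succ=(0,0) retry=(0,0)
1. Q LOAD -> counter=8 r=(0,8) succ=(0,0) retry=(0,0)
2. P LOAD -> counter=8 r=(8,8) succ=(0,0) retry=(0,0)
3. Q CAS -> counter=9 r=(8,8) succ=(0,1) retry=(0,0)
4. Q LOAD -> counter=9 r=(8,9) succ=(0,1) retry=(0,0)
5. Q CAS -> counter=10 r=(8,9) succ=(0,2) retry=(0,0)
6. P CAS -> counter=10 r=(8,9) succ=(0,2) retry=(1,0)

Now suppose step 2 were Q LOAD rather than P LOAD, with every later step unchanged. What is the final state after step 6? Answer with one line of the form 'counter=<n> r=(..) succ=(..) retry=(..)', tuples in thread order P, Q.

counter=10 r=(0,9) succ=(0,2) retry=(1,0)

(re-executing from step 2 with the substitution; state before step 2: counter=8 r=(0,8) succ=(0,0) retry=(0,0))
2. Q LOAD -> counter=8 r=(0,8) succ=(0,0) retry=(0,0)
3. Q CAS -> counter=9 r=(0,8) succ=(0,1) retry=(0,0)
4. Q LOAD -> counter=9 r=(0,9) succ=(0,1) retry=(0,0)
5. Q CAS -> counter=10 r=(0,9) succ=(0,2) retry=(0,0)
6. P CAS -> counter=10 r=(0,9) succ=(0,2) retry=(1,0)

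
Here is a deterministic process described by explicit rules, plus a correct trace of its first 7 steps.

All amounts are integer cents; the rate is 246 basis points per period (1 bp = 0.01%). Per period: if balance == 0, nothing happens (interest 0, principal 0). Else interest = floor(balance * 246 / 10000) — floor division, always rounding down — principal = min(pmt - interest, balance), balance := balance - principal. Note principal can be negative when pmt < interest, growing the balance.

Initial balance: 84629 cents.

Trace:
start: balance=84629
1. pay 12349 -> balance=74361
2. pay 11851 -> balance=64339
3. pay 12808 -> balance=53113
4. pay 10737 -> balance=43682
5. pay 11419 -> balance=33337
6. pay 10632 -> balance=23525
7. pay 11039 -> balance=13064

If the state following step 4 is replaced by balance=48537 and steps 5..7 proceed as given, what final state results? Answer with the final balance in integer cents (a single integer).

state after step 4 := balance=48537
5. pay 11419 -> balance=38312
6. pay 10632 -> balance=28622
7. pay 11039 -> balance=18287

18287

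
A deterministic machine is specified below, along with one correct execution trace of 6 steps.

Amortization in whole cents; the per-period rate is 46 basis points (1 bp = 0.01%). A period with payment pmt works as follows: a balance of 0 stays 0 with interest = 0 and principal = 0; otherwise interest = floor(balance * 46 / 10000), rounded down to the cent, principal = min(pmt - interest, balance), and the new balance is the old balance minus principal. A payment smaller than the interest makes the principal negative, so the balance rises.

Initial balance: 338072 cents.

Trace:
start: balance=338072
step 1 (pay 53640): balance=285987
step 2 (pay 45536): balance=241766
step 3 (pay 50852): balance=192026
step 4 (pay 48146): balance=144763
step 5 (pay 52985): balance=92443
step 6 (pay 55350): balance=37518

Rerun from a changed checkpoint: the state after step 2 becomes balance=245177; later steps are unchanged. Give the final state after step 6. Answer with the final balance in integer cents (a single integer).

state after step 2 := balance=245177
step 3 (pay 50852): balance=195452
step 4 (pay 48146): balance=148205
step 5 (pay 52985): balance=95901
step 6 (pay 55350): balance=40992

40992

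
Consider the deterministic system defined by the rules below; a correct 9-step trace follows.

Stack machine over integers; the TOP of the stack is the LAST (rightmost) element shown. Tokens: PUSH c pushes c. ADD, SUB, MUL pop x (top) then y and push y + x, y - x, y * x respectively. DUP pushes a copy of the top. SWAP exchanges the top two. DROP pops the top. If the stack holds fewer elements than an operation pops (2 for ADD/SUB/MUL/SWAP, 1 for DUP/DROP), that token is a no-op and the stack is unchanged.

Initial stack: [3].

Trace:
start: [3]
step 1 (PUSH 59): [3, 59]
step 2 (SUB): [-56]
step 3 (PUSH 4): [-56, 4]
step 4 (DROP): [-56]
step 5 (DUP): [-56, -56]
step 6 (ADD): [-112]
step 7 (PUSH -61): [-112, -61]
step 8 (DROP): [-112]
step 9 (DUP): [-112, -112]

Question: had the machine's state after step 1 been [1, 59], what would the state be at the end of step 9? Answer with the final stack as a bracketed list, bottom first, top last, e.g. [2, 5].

state after step 1 := [1, 59]
step 2 (SUB): [-58]
step 3 (PUSH 4): [-58, 4]
step 4 (DROP): [-58]
step 5 (DUP): [-58, -58]
step 6 (ADD): [-116]
step 7 (PUSH -61): [-116, -61]
step 8 (DROP): [-116]
step 9 (DUP): [-116, -116]

[-116, -116]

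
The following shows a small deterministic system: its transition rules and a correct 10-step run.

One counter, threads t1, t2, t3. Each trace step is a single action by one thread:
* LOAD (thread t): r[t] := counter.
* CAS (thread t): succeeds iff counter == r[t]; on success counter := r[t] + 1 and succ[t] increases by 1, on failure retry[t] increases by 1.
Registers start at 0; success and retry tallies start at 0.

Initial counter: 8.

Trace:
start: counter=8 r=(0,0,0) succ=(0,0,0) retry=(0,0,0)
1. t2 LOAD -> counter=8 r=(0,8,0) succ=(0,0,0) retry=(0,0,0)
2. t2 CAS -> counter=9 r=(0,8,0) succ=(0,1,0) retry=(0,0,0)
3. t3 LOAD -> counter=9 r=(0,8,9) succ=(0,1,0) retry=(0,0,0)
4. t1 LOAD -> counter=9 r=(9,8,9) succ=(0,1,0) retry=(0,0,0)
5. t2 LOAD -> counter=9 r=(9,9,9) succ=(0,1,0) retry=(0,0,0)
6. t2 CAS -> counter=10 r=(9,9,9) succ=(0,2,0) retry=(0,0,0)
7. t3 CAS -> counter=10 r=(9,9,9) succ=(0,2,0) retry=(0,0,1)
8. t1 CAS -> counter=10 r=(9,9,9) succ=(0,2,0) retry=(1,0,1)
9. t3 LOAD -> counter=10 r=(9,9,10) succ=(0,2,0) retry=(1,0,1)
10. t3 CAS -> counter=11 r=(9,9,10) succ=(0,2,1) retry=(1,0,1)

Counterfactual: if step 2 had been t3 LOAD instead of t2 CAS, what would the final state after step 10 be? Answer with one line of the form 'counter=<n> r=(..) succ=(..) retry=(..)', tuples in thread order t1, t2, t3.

(re-executing from step 2 with the substitution; state before step 2: counter=8 r=(0,8,0) succ=(0,0,0) retry=(0,0,0))
2. t3 LOAD -> counter=8 r=(0,8,8) succ=(0,0,0) retry=(0,0,0)
3. t3 LOAD -> counter=8 r=(0,8,8) succ=(0,0,0) retry=(0,0,0)
4. t1 LOAD -> counter=8 r=(8,8,8) succ=(0,0,0) retry=(0,0,0)
5. t2 LOAD -> counter=8 r=(8,8,8) succ=(0,0,0) retry=(0,0,0)
6. t2 CAS -> counter=9 r=(8,8,8) succ=(0,1,0) retry=(0,0,0)
7. t3 CAS -> counter=9 r=(8,8,8) succ=(0,1,0) retry=(0,0,1)
8. t1 CAS -> counter=9 r=(8,8,8) succ=(0,1,0) retry=(1,0,1)
9. t3 LOAD -> counter=9 r=(8,8,9) succ=(0,1,0) retry=(1,0,1)
10. t3 CAS -> counter=10 r=(8,8,9) succ=(0,1,1) retry=(1,0,1)

counter=10 r=(8,8,9) succ=(0,1,1) retry=(1,0,1)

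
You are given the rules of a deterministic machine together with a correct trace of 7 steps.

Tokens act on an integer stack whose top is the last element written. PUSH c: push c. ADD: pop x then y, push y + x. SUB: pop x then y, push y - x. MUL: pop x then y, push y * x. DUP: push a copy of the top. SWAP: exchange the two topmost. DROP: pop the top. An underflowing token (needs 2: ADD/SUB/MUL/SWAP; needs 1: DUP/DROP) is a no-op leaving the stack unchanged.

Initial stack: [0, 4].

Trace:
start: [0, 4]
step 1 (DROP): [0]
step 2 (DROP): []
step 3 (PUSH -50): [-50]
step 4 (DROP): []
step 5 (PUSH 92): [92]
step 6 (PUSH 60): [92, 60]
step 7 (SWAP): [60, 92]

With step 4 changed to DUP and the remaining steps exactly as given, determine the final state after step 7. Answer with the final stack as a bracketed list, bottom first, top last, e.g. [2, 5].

[-50, -50, 60, 92]

(re-executing from step 4 with the substitution; state before step 4: [-50])
step 4 (DUP): [-50, -50]
step 5 (PUSH 92): [-50, -50, 92]
step 6 (PUSH 60): [-50, -50, 92, 60]
step 7 (SWAP): [-50, -50, 60, 92]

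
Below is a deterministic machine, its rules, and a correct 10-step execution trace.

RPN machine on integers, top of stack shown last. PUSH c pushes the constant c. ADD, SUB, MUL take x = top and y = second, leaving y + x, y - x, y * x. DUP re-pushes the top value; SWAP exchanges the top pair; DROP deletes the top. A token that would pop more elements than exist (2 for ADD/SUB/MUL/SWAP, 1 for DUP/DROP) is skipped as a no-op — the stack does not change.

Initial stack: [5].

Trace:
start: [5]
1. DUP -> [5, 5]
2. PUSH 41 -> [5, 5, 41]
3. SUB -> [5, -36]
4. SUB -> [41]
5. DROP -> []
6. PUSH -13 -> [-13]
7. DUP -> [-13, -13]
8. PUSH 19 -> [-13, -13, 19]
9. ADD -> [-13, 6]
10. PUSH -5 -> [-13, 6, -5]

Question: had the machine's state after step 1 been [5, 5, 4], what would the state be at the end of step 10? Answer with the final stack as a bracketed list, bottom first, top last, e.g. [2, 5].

[5, -13, 6, -5]

state after step 1 := [5, 5, 4]
2. PUSH 41 -> [5, 5, 4, 41]
3. SUB -> [5, 5, -37]
4. SUB -> [5, 42]
5. DROP -> [5]
6. PUSH -13 -> [5, -13]
7. DUP -> [5, -13, -13]
8. PUSH 19 -> [5, -13, -13, 19]
9. ADD -> [5, -13, 6]
10. PUSH -5 -> [5, -13, 6, -5]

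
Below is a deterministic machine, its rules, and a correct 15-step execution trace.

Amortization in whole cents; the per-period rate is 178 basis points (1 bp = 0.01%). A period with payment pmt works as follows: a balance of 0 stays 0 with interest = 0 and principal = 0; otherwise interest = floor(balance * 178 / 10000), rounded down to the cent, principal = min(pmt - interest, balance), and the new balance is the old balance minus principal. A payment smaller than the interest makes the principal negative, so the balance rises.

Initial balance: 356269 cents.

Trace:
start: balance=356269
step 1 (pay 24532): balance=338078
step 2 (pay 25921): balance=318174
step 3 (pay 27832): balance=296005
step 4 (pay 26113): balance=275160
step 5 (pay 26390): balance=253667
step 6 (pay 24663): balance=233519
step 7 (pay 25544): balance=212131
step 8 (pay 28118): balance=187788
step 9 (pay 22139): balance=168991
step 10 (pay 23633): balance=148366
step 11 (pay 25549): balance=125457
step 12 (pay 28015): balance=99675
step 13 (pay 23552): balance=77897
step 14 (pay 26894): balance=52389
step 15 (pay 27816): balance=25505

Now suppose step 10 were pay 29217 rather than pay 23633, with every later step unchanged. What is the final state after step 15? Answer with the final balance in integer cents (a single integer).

(re-executing from step 10 with the substitution; state before step 10: balance=168991)
step 10 (pay 29217): balance=142782
step 11 (pay 25549): balance=119774
step 12 (pay 28015): balance=93890
step 13 (pay 23552): balance=72009
step 14 (pay 26894): balance=46396
step 15 (pay 27816): balance=19405

19405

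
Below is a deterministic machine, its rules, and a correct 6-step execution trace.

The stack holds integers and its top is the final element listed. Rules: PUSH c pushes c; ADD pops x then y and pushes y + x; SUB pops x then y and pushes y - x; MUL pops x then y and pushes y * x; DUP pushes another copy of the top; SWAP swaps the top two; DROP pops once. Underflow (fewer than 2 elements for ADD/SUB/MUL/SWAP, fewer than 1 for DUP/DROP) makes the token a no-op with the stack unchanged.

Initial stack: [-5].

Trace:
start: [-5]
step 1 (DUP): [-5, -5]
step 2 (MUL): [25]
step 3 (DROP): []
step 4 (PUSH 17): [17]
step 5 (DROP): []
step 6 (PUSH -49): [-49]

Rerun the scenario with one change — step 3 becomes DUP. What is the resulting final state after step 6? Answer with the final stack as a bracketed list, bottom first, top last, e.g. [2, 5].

(re-executing from step 3 with the substitution; state before step 3: [25])
step 3 (DUP): [25, 25]
step 4 (PUSH 17): [25, 25, 17]
step 5 (DROP): [25, 25]
step 6 (PUSH -49): [25, 25, -49]

[25, 25, -49]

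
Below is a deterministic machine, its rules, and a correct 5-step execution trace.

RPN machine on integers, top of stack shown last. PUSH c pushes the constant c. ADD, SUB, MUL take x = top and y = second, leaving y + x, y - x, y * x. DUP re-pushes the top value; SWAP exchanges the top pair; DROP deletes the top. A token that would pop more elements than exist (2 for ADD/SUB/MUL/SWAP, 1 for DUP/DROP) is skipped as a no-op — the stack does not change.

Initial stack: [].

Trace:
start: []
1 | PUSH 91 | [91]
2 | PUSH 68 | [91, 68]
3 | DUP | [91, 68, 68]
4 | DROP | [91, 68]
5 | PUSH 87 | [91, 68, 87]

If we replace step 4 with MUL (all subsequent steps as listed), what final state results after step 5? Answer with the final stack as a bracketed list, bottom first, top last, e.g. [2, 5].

(re-executing from step 4 with the substitution; state before step 4: [91, 68, 68])
4 | MUL | [91, 4624]
5 | PUSH 87 | [91, 4624, 87]

[91, 4624, 87]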